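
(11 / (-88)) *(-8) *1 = 1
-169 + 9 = -160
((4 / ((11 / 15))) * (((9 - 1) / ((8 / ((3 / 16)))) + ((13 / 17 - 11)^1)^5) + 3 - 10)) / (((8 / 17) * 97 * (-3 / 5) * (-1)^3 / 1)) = -63801746959925 / 2851741024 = -22372.91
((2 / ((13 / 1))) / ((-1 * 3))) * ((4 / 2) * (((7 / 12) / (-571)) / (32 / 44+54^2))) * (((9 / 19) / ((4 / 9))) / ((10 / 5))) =693 / 36200248864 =0.00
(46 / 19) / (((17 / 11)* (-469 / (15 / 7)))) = -7590 / 1060409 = -0.01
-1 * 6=-6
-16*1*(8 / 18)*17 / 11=-10.99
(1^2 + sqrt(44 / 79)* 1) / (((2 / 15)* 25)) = 3* sqrt(869) / 395 + 3 / 10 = 0.52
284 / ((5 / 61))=17324 / 5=3464.80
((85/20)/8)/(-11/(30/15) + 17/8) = -17/108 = -0.16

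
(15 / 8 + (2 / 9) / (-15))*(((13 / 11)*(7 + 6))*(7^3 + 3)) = 58737133 / 5940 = 9888.41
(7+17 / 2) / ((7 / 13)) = 403 / 14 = 28.79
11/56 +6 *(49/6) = 2755/56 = 49.20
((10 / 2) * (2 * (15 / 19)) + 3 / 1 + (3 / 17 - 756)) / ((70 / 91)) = -1563978 / 1615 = -968.41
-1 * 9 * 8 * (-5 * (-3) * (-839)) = 906120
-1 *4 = -4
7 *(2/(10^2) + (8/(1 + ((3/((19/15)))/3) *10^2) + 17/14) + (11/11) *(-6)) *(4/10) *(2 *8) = -209.02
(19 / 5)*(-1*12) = -228 / 5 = -45.60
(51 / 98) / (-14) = -51 / 1372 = -0.04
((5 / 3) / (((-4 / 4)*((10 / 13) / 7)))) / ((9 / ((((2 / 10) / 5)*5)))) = -91 / 270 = -0.34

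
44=44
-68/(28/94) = -228.29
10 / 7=1.43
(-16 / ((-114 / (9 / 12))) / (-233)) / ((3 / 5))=-10 / 13281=-0.00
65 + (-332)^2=110289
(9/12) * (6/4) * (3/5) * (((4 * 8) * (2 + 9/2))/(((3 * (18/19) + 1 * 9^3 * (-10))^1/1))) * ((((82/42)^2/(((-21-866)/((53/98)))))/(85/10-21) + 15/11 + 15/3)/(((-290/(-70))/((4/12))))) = -8285256917431/839847088426500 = -0.01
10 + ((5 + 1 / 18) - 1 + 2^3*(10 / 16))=343 / 18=19.06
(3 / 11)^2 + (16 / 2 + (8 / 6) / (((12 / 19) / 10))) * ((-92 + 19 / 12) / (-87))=17240617 / 568458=30.33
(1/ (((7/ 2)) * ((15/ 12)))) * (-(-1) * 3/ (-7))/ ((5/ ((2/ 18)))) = -8/ 3675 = -0.00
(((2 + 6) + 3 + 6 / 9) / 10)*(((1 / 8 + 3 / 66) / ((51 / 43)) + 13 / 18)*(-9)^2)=244839 / 2992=81.83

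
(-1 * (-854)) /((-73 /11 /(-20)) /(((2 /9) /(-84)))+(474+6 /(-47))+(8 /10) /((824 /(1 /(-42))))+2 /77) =2.45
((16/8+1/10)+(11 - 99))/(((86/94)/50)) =-201865/43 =-4694.53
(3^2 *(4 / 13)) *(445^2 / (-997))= -7128900 / 12961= -550.03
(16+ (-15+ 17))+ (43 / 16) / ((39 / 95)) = 15317 / 624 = 24.55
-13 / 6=-2.17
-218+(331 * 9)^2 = 8874223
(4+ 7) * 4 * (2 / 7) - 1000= -6912 / 7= -987.43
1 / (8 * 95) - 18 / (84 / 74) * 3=-253073 / 5320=-47.57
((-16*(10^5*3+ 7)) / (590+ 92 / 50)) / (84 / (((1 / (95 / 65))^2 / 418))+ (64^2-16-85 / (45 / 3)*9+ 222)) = -5070118300 / 49543854849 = -0.10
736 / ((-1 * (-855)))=736 / 855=0.86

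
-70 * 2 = -140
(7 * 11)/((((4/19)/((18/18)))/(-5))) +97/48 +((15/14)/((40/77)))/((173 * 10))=-151691491/83040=-1826.73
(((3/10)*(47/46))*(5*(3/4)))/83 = 423/30544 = 0.01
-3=-3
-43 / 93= -0.46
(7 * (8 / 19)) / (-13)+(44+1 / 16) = 173239 / 3952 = 43.84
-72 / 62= -1.16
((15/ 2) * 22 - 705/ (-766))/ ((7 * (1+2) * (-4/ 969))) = -41051685/ 21448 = -1914.01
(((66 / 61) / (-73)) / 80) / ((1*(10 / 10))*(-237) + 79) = 33 / 28142960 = 0.00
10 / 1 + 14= 24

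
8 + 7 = 15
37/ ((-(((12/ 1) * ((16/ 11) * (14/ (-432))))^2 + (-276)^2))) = -362637/ 746604112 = -0.00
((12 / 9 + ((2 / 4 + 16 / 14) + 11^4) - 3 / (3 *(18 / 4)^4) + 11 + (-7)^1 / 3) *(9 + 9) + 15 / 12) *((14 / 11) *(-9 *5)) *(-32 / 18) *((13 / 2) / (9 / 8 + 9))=11197971297760 / 649539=17239875.20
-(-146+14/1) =132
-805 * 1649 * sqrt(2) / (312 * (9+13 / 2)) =-388.19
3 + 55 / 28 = 139 / 28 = 4.96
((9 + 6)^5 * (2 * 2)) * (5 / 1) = 15187500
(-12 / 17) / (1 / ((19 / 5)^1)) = -228 / 85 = -2.68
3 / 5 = 0.60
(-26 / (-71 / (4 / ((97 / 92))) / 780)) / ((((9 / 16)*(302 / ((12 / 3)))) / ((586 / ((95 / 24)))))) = 74638360576 / 19758803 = 3777.47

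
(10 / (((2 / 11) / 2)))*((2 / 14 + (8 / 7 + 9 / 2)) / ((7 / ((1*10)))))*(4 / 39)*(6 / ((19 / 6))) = 2138400 / 12103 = 176.68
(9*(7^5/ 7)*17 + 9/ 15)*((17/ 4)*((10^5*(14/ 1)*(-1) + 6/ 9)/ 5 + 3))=-10928647301864/ 25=-437145892074.56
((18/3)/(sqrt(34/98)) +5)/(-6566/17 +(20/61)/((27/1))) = -34587 * sqrt(17)/5406931 - 139995/10813862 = -0.04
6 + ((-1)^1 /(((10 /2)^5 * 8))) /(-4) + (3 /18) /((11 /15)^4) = 9628364641 /1464100000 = 6.58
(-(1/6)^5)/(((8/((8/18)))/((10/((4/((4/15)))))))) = -1/209952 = -0.00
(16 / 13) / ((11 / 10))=160 / 143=1.12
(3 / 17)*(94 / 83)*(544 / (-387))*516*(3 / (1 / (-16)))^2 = -27721728 / 83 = -333996.72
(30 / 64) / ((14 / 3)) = 45 / 448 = 0.10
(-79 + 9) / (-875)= 2 / 25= 0.08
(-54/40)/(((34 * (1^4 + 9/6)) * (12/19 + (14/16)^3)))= -65664/5380925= -0.01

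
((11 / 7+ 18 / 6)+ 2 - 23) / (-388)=115 / 2716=0.04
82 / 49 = 1.67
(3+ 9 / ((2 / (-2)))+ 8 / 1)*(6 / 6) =2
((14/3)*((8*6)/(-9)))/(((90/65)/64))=-93184/81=-1150.42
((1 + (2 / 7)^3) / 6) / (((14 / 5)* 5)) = 117 / 9604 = 0.01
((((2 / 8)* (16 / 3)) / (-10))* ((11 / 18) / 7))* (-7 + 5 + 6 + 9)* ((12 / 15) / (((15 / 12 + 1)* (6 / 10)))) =-2288 / 25515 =-0.09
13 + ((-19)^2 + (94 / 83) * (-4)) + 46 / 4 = 380.97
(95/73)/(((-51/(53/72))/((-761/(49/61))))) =233729735/13134744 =17.79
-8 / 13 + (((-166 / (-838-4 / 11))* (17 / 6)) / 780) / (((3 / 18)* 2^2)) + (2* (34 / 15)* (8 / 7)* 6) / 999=-1303797035 / 2235634128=-0.58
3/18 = 1/6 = 0.17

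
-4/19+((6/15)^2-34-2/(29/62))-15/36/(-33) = -208997741/5454900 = -38.31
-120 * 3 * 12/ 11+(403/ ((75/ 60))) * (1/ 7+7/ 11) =-10896/ 77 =-141.51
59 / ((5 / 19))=1121 / 5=224.20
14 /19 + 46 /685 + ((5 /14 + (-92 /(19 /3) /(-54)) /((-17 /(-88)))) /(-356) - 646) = -6403370257547 /9924614280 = -645.20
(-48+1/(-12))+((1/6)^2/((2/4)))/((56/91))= -6911/144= -47.99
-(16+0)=-16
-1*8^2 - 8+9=-63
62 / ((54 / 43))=1333 / 27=49.37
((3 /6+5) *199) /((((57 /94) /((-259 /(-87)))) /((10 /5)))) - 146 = 52569380 /4959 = 10600.80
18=18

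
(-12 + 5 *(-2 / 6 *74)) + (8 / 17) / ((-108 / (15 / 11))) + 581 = 750047 / 1683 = 445.66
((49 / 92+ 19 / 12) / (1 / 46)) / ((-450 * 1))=-146 / 675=-0.22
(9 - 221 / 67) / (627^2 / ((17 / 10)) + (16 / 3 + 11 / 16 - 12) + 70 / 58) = 9039648 / 366640264183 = 0.00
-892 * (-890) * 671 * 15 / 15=532693480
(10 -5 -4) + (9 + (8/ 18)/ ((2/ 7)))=11.56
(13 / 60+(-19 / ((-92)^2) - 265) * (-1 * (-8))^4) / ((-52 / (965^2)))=19438408164.92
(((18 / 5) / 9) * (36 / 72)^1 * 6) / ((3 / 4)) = 8 / 5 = 1.60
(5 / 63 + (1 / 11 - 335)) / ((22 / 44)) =-669.66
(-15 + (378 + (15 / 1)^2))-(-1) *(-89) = 499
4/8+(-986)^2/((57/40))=77775737/114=682243.31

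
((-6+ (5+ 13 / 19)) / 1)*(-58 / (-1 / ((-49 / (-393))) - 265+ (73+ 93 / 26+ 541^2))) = 443352 / 7079881175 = 0.00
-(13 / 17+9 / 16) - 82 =-22665 / 272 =-83.33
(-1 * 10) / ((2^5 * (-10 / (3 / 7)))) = 3 / 224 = 0.01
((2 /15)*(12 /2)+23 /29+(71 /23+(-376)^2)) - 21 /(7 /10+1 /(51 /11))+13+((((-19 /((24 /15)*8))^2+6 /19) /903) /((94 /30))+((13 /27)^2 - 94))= 176599532535249075242147 /1250023419175587840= 141276.98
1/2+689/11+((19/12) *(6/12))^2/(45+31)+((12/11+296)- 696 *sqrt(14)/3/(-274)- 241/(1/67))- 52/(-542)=-108426375745/6868224+116 *sqrt(14)/137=-15783.50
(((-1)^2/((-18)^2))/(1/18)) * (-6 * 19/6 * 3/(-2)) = 19/12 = 1.58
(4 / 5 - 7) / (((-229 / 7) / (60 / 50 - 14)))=-13888 / 5725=-2.43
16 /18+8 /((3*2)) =20 /9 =2.22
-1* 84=-84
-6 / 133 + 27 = 26.95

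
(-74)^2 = 5476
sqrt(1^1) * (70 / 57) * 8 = 560 / 57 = 9.82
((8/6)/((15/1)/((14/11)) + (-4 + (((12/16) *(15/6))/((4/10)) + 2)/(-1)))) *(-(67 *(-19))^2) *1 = -725996992/369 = -1967471.52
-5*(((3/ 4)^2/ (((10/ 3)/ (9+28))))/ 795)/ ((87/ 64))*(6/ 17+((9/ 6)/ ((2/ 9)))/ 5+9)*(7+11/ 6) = -2.73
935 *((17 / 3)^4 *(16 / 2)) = 624737080 / 81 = 7712803.46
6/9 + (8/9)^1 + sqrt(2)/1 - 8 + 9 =sqrt(2) + 23/9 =3.97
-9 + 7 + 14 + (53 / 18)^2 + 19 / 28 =24209 / 1134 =21.35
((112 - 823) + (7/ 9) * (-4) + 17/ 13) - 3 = -83749/ 117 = -715.80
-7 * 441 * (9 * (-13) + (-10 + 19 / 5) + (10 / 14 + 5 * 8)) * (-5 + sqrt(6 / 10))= -1273167 + 1273167 * sqrt(15) / 25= -1075928.82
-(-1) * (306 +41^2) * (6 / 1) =11922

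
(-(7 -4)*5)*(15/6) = -75/2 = -37.50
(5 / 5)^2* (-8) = -8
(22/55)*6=12/5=2.40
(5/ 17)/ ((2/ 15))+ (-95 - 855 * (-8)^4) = -119073875/ 34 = -3502172.79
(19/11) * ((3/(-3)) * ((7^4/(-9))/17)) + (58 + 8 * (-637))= -8433335/1683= -5010.89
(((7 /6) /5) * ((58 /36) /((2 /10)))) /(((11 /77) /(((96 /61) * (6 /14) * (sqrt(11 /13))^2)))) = 17864 /2379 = 7.51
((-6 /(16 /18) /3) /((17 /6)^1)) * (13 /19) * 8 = -1404 /323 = -4.35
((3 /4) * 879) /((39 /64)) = 14064 /13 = 1081.85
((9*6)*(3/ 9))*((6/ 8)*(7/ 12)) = 63/ 8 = 7.88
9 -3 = 6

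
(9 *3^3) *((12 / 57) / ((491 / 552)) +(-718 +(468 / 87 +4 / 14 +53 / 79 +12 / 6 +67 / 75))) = -643969421469954 / 3740229325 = -172173.78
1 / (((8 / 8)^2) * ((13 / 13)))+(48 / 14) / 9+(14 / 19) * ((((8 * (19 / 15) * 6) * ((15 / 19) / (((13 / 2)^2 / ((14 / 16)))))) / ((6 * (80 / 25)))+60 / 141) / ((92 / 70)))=480670481 / 291571644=1.65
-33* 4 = -132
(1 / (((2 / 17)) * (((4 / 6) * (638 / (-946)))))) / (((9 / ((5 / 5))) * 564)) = -731 / 196272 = -0.00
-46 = -46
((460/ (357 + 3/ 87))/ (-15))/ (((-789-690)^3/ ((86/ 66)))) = 1978/ 57176805005793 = 0.00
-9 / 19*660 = -5940 / 19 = -312.63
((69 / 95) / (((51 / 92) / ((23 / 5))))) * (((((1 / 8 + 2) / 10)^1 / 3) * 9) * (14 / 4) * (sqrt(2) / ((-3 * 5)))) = -85169 * sqrt(2) / 95000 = -1.27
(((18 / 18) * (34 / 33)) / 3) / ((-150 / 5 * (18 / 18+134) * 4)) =-17 / 801900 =-0.00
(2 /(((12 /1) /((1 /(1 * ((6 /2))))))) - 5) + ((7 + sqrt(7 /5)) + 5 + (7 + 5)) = sqrt(35) /5 + 343 /18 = 20.24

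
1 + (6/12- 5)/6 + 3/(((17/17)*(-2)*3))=-1/4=-0.25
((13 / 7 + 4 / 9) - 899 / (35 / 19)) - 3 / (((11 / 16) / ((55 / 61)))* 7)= -9344044 / 19215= -486.29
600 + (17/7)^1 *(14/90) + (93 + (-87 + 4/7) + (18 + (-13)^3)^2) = 1495824104/315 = 4748647.95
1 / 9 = 0.11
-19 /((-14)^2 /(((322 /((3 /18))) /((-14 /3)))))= 3933 /98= 40.13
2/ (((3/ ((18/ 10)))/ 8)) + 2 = 58/ 5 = 11.60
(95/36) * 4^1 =95/9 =10.56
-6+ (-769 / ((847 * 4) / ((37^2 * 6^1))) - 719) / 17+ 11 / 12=-27135953 / 172788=-157.05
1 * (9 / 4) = 9 / 4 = 2.25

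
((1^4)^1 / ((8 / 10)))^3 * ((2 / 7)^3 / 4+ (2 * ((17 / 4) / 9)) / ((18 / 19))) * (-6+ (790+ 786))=10934755625 / 3556224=3074.82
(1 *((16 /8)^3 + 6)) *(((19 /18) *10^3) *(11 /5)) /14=20900 /9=2322.22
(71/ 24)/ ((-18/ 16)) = -71/ 27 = -2.63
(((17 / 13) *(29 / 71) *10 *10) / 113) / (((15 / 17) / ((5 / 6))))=419050 / 938691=0.45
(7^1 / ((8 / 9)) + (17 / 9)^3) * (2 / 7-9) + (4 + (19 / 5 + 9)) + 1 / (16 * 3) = -45123973 / 408240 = -110.53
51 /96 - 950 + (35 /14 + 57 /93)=-938785 /992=-946.36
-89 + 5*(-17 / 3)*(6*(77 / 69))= -19231 / 69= -278.71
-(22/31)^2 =-484/961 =-0.50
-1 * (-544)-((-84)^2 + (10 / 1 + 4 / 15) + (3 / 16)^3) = -400728469 / 61440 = -6522.27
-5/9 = -0.56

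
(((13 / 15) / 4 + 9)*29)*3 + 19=16417 / 20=820.85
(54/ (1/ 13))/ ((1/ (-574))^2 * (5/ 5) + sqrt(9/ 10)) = -1156460760/ 488494955587 + 114307819608528 * sqrt(10)/ 488494955587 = 739.97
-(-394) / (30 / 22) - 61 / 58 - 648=-313303 / 870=-360.12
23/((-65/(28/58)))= -322/1885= -0.17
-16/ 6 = -8/ 3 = -2.67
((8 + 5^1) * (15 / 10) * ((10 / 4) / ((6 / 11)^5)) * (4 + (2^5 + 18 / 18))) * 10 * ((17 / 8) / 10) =6584570135 / 82944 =79385.73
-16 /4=-4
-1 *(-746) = 746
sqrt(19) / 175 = 0.02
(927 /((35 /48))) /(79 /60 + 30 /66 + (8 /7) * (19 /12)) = 5873472 /16543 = 355.04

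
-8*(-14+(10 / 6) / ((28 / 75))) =534 / 7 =76.29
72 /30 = 12 /5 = 2.40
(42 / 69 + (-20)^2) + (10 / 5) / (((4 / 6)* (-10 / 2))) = 46001 / 115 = 400.01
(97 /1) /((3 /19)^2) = 35017 /9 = 3890.78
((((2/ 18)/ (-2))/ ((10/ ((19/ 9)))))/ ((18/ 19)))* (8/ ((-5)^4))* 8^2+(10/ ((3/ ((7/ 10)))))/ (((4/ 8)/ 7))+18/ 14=33.94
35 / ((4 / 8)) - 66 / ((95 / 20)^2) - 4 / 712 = 4309731 / 64258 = 67.07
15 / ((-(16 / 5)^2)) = -375 / 256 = -1.46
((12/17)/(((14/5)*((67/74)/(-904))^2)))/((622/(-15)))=-1006891833600/166133401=-6060.74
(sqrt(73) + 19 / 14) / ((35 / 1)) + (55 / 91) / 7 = 797 / 6370 + sqrt(73) / 35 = 0.37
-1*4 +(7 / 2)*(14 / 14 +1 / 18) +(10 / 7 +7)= 2047 / 252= 8.12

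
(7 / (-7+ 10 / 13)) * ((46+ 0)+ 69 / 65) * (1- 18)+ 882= 721231 / 405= 1780.82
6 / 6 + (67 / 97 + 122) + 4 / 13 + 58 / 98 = 7698307 / 61789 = 124.59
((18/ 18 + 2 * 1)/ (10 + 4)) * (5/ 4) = 0.27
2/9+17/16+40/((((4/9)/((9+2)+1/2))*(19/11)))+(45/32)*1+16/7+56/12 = 608.85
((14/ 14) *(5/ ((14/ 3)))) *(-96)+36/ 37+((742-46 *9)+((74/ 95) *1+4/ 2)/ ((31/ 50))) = 35177956/ 152551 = 230.60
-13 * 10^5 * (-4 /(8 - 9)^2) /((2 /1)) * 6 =15600000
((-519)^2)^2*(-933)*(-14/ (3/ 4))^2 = -23587646998692672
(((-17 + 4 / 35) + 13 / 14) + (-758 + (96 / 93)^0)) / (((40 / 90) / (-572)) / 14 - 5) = 69635709 / 450455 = 154.59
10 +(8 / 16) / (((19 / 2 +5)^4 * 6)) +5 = 31827649 / 2121843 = 15.00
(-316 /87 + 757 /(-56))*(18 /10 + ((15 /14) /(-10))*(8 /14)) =-1186481 /39788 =-29.82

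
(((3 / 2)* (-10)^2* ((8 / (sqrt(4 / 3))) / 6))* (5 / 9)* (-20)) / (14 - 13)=-1924.50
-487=-487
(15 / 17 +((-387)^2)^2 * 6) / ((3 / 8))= 6101164914232 / 17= 358892053778.35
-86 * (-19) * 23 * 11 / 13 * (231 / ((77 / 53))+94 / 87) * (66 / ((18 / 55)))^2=207031192612.77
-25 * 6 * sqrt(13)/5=-30 * sqrt(13)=-108.17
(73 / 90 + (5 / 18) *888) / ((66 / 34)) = 378641 / 2970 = 127.49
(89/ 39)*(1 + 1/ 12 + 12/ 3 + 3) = 8633/ 468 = 18.45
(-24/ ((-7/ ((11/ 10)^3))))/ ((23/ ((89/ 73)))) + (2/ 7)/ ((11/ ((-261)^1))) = -15092229/ 2308625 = -6.54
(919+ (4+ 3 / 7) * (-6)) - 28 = 6051 / 7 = 864.43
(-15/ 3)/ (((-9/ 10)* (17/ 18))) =100/ 17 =5.88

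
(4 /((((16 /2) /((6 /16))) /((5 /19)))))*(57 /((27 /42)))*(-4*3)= -52.50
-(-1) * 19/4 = 19/4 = 4.75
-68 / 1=-68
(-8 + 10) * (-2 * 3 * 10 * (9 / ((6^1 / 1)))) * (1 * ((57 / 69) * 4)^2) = -1039680 / 529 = -1965.37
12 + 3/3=13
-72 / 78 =-12 / 13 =-0.92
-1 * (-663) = 663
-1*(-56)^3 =175616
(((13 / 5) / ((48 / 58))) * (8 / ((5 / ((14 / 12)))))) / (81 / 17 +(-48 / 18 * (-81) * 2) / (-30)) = -493 / 810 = -0.61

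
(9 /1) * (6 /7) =54 /7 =7.71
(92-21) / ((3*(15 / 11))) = 781 / 45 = 17.36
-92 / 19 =-4.84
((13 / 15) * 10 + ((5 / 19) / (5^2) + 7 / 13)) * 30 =68288 / 247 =276.47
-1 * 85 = -85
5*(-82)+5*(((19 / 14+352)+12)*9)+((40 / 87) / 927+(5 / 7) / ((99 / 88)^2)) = 7757612615 / 483894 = 16031.64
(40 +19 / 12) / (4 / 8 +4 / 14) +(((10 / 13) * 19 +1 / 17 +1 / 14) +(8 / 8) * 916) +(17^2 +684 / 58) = 1284.46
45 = 45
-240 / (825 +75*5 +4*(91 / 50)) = -3000 / 15091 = -0.20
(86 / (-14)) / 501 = -43 / 3507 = -0.01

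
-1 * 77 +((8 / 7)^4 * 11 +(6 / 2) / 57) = -2654198 / 45619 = -58.18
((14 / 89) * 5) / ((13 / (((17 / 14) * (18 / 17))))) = 90 / 1157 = 0.08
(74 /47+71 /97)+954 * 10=43503375 /4559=9542.31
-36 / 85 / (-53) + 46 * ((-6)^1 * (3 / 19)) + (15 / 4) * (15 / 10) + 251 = 145890887 / 684760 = 213.05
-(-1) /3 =1 /3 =0.33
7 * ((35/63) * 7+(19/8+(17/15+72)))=555.78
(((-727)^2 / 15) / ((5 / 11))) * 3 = 5813819 / 25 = 232552.76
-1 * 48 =-48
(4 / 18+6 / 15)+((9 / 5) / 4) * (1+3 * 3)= 461 / 90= 5.12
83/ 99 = 0.84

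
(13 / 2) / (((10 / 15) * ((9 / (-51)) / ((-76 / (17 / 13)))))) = 3211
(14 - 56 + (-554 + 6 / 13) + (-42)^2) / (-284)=-7595 / 1846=-4.11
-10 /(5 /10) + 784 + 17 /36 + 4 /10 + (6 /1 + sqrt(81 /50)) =9*sqrt(2) /10 + 138757 /180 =772.15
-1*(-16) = 16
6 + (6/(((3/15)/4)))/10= 18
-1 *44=-44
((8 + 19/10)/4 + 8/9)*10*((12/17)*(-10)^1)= -12110/51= -237.45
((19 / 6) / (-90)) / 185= -0.00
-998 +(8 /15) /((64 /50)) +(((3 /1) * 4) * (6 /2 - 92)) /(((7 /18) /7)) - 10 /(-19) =-4610401 /228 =-20221.06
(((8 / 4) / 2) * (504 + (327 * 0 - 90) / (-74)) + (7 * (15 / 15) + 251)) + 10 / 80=225949 / 296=763.34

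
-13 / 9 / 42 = -13 / 378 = -0.03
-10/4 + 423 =841/2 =420.50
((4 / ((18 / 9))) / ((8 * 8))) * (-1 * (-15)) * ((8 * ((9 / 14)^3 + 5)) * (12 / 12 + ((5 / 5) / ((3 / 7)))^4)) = 89656045 / 148176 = 605.06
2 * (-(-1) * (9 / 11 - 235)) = -5152 / 11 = -468.36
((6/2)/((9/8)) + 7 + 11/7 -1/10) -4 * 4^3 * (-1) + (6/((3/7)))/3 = 271.80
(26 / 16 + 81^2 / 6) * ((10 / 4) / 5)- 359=3017 / 16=188.56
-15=-15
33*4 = 132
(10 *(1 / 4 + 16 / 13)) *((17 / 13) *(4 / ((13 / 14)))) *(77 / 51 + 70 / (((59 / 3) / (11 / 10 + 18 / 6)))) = 522334120 / 388869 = 1343.21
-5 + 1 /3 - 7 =-35 /3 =-11.67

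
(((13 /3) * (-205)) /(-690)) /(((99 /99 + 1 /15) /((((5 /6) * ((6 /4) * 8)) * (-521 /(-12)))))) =6942325 /13248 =524.03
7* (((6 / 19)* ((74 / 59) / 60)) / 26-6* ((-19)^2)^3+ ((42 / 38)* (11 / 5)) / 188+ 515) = -5413484752669511 / 2739724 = -1975923396.91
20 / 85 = 4 / 17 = 0.24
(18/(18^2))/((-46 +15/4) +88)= 2/1647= 0.00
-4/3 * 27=-36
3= 3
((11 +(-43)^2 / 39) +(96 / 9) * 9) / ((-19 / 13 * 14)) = -3011 / 399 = -7.55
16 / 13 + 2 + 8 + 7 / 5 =821 / 65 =12.63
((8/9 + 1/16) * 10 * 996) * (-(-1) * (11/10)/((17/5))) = 625405/204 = 3065.71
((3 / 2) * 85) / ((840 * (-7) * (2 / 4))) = -17 / 392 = -0.04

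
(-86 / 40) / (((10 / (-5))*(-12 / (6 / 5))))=-43 / 400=-0.11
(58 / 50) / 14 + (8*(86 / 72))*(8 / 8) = 30361 / 3150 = 9.64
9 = 9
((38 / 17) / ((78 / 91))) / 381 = 133 / 19431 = 0.01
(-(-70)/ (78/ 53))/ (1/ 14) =25970/ 39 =665.90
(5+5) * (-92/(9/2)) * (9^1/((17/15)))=-27600/17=-1623.53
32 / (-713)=-32 / 713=-0.04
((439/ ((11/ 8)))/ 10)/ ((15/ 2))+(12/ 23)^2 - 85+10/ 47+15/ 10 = -78.76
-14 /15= -0.93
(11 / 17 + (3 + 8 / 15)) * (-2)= -2132 / 255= -8.36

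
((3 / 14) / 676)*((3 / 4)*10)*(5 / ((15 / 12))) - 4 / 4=-4687 / 4732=-0.99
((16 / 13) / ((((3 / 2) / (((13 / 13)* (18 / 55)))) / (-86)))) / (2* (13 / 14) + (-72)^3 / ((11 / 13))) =115584 / 2207752625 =0.00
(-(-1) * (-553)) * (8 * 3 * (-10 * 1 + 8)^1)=26544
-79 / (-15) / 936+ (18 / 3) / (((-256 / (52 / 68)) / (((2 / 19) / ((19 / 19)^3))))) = 135691 / 36279360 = 0.00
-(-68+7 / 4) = 265 / 4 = 66.25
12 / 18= 2 / 3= 0.67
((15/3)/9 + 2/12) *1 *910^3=4898211500/9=544245722.22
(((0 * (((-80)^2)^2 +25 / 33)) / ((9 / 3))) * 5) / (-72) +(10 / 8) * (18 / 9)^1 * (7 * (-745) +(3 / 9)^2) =-117335 / 9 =-13037.22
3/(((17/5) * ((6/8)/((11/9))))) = 220/153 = 1.44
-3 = -3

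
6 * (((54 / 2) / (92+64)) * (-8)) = -108 / 13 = -8.31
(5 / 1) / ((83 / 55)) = 275 / 83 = 3.31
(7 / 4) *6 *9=94.50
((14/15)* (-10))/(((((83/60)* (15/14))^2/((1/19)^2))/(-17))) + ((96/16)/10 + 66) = 2491905751/37303935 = 66.80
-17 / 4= -4.25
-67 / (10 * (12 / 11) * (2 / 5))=-15.35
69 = 69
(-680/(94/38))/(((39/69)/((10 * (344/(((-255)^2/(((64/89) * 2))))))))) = -307871744/8319987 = -37.00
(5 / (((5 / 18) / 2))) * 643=23148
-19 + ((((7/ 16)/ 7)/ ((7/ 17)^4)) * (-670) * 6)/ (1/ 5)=-419875501/ 9604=-43718.82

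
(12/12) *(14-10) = 4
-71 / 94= -0.76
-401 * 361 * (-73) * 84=887674452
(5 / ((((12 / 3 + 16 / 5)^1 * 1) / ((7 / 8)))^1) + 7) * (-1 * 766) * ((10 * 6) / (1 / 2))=-4195765 / 6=-699294.17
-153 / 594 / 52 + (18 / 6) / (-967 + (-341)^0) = -0.01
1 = 1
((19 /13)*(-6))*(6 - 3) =-342 /13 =-26.31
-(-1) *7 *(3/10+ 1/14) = 13/5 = 2.60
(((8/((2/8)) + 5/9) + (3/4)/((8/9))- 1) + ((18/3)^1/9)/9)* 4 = 28057/216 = 129.89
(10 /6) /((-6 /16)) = -40 /9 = -4.44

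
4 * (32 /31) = 128 /31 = 4.13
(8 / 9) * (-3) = -2.67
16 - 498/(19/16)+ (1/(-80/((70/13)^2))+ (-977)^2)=12254784957/12844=954125.27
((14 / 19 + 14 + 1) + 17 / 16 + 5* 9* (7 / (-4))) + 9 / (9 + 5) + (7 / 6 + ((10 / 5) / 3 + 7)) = -52.47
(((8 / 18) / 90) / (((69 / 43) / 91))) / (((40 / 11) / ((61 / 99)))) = 238693 / 5030100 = 0.05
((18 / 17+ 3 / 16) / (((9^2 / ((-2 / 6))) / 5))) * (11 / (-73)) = 6215 / 1608336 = 0.00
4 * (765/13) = 3060/13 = 235.38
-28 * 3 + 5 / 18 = -1507 / 18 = -83.72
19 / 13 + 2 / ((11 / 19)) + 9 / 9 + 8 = 1990 / 143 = 13.92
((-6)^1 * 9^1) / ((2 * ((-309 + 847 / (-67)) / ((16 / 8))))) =1809 / 10775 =0.17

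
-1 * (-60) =60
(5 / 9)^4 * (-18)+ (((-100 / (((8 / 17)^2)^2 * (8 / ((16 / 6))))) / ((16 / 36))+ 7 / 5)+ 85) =-21568208287 / 14929920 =-1444.63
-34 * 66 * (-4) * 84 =753984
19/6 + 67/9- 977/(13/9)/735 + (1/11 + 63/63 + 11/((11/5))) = 9952457/630630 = 15.78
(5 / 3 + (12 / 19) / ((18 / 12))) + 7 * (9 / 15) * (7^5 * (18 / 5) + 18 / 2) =362180462 / 1425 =254161.73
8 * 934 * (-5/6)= -18680/3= -6226.67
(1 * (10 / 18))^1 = 5 / 9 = 0.56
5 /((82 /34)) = 85 /41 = 2.07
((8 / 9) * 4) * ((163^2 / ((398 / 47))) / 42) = 9989944 / 37611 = 265.61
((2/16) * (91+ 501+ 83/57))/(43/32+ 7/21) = 135308/3059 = 44.23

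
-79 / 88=-0.90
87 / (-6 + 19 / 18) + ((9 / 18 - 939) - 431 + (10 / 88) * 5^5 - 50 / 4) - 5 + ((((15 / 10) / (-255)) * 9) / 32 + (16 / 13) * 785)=-5769320223 / 69234880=-83.33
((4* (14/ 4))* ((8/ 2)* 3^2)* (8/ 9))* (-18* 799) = -6443136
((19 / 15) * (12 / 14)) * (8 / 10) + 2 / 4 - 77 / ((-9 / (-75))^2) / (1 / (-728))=12262254311 / 3150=3892779.15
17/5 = 3.40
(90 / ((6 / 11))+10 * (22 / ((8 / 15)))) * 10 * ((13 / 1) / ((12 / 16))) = 100100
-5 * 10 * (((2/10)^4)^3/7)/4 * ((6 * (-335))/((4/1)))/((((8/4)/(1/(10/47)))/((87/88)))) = 821889/96250000000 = 0.00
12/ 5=2.40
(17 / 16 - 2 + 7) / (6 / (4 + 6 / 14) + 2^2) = 3007 / 2656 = 1.13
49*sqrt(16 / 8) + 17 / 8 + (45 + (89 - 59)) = 49*sqrt(2) + 617 / 8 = 146.42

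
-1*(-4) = 4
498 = 498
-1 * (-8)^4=-4096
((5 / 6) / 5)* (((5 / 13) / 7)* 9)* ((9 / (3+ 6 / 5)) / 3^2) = 0.02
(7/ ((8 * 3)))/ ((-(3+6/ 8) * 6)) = -7/ 540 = -0.01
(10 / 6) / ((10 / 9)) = 3 / 2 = 1.50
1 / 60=0.02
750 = 750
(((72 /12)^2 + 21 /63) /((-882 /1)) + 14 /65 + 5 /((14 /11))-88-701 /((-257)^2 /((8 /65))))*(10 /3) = -953067959582 /3407930253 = -279.66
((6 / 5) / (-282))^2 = 1 / 55225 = 0.00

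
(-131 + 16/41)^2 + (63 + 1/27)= 777113737/45387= 17121.95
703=703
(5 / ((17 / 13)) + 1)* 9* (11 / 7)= 8118 / 119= 68.22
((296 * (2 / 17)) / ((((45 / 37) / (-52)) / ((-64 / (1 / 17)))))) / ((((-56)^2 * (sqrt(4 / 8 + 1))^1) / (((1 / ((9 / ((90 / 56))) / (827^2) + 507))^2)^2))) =31151636307204391848226998056000 * sqrt(6) / 11954070239941037413019967685545768513723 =0.00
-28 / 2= -14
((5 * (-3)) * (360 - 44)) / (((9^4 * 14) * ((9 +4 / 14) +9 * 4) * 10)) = -79 / 693279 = -0.00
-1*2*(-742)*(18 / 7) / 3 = 1272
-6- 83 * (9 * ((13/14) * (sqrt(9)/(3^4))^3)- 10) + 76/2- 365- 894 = -12156425/30618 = -397.04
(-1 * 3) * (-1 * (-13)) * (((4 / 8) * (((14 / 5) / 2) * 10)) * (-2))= 546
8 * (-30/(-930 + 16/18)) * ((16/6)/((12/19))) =4560/4181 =1.09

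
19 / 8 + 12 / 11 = 305 / 88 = 3.47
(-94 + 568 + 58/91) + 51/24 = 476.76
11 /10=1.10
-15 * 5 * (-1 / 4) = 75 / 4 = 18.75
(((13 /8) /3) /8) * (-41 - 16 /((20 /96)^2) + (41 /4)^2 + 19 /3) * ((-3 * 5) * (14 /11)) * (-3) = -32568263 /28160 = -1156.54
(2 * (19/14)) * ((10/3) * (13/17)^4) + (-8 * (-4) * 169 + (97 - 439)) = 8890891696/1753941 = 5069.09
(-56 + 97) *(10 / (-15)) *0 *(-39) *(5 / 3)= 0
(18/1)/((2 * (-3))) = -3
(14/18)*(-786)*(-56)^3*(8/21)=40899015.11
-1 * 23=-23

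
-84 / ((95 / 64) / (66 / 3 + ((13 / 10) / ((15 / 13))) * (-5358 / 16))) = 47751312 / 2375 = 20105.82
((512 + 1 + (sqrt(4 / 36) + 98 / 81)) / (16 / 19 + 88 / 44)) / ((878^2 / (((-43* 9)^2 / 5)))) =732094909 / 104069340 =7.03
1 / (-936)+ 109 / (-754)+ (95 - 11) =2276143 / 27144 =83.85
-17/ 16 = -1.06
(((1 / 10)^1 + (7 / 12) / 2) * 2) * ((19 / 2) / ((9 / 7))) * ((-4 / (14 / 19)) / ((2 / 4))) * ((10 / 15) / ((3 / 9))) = -16967 / 135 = -125.68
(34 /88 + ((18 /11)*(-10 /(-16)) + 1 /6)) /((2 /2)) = 52 /33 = 1.58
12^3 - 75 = 1653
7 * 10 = 70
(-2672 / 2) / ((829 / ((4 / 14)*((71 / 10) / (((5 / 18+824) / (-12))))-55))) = 38178285496 / 430495555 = 88.68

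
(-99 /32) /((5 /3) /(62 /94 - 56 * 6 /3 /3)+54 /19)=-884241 /799328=-1.11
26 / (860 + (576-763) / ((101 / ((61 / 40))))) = 105040 / 3462993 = 0.03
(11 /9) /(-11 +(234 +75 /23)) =253 /46836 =0.01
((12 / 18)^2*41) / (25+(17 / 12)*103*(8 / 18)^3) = 39852 / 82691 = 0.48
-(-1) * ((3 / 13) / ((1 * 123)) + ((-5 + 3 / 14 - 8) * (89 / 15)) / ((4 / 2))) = -8490803 / 223860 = -37.93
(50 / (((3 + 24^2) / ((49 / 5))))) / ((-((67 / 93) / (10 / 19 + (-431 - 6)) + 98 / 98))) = -62985335 / 74302684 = -0.85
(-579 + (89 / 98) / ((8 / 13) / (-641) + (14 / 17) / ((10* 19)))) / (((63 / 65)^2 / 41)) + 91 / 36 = -477653891811941 / 35326306764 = -13521.20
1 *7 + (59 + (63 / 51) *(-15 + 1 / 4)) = 47.78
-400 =-400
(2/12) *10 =5/3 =1.67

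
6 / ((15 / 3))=6 / 5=1.20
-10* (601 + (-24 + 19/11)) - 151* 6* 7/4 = -162201/22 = -7372.77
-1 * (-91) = 91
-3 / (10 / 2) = -3 / 5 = -0.60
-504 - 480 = -984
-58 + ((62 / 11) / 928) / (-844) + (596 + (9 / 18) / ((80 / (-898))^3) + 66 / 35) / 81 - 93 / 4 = -403499070574987 / 4885017984000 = -82.60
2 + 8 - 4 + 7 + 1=14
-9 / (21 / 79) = -237 / 7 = -33.86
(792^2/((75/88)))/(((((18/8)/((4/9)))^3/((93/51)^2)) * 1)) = 2682448248832/142209675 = 18862.63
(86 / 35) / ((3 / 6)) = 172 / 35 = 4.91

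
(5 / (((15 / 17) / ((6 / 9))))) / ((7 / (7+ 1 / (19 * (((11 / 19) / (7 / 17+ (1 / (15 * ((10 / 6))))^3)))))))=41125034 / 10828125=3.80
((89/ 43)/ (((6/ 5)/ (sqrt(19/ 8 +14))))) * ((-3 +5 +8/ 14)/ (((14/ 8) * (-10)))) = -267 * sqrt(262)/ 4214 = -1.03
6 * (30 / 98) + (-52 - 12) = -3046 / 49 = -62.16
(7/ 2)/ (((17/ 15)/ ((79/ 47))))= 8295/ 1598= 5.19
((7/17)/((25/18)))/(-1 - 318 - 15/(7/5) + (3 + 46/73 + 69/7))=-10731/11446100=-0.00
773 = 773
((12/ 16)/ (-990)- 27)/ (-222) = 35641/ 293040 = 0.12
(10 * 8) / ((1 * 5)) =16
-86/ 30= -43/ 15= -2.87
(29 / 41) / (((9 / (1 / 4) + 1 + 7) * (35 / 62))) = 899 / 31570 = 0.03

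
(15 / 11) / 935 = 3 / 2057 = 0.00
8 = 8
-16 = -16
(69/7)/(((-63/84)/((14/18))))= -92/9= -10.22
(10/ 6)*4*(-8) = -160/ 3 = -53.33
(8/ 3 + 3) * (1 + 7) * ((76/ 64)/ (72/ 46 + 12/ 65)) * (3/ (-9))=-482885/ 47088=-10.25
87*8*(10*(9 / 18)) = 3480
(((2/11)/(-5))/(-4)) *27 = 27/110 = 0.25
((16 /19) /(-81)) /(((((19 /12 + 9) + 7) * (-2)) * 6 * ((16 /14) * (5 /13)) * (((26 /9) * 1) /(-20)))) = -28 /36081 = -0.00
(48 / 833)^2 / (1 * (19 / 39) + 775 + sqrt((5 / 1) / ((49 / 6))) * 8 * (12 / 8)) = 0.00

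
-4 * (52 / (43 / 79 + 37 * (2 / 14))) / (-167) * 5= 5530 / 5177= 1.07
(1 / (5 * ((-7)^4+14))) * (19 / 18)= 19 / 217350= 0.00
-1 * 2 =-2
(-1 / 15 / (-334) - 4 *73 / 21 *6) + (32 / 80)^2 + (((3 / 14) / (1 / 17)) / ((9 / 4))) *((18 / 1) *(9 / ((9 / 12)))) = 46721291 / 175350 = 266.45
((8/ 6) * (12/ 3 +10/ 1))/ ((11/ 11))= 56/ 3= 18.67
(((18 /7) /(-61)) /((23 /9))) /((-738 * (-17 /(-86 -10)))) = 864 /6845237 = 0.00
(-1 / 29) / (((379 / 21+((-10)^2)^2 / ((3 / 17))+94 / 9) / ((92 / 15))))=-1932 / 517910275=-0.00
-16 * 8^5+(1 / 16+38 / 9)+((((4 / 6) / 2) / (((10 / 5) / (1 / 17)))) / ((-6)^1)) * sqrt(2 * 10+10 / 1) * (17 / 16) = -75496855 / 144 -sqrt(30) / 576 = -524283.72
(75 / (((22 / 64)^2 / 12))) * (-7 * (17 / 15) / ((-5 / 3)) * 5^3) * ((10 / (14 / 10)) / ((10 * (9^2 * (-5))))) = -8704000 / 1089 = -7992.65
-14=-14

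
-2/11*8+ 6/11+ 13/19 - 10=-2137/209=-10.22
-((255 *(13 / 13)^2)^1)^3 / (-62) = 16581375 / 62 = 267441.53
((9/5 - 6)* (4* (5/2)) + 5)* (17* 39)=-24531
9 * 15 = 135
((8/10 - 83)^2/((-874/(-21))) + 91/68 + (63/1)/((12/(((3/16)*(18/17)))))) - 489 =-1927200173/5943200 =-324.27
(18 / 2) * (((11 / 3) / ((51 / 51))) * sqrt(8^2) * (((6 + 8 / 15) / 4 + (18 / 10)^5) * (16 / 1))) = 270982976 / 3125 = 86714.55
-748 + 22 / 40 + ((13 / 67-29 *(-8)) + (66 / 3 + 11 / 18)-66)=-6737257 / 12060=-558.64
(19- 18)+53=54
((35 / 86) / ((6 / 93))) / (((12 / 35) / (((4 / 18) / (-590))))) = -7595 / 1095984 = -0.01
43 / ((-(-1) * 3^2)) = 4.78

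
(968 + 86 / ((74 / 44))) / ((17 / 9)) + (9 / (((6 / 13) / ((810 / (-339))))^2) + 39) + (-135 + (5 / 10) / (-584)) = 6423680692795 / 9381026768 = 684.75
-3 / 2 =-1.50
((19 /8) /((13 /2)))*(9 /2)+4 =587 /104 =5.64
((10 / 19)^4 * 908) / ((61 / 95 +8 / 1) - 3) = 5675000 / 459553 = 12.35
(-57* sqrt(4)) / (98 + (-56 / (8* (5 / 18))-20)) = -95 / 44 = -2.16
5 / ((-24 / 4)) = -5 / 6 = -0.83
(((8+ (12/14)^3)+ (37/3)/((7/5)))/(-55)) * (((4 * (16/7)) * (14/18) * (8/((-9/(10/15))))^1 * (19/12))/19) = 918784/8251551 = 0.11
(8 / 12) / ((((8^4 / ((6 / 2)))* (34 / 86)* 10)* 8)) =43 / 2785280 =0.00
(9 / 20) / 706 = 9 / 14120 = 0.00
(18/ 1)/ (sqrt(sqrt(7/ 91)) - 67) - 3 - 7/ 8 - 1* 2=-1072946935/ 174643048 - 13467* 13^(3/ 4)/ 43660762 - 201* sqrt(13)/ 43660762 - 3* 13^(1/ 4)/ 43660762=-6.15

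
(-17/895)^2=289/801025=0.00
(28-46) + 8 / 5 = -82 / 5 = -16.40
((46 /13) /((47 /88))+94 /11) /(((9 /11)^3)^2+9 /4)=65684328248 /11040655743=5.95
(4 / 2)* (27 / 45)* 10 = 12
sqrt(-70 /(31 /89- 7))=sqrt(230510) /148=3.24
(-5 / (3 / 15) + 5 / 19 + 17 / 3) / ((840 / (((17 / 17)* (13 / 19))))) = -14131 / 909720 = -0.02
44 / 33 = 4 / 3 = 1.33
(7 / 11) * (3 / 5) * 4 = 84 / 55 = 1.53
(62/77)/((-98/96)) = -2976/3773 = -0.79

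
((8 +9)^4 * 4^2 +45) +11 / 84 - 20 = 1336361.13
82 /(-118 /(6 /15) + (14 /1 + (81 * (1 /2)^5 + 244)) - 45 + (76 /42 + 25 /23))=-1267392 /1183501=-1.07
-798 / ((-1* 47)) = 798 / 47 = 16.98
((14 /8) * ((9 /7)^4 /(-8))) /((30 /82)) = -89667 /54880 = -1.63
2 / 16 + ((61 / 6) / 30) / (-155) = 0.12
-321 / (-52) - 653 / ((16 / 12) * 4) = -24183 / 208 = -116.26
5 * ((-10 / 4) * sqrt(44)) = -25 * sqrt(11) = -82.92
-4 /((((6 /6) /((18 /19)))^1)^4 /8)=-3359232 /130321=-25.78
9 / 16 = 0.56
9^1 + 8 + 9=26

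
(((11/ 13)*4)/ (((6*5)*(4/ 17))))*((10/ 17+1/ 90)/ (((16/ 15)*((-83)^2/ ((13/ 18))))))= 10087/ 357125760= 0.00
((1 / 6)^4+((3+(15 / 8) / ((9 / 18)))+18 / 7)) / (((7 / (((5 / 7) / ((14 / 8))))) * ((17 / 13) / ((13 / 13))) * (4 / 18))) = 5497115 / 2938824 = 1.87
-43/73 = -0.59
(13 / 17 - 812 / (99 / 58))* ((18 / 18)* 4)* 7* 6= -44763320 / 561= -79792.01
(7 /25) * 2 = 14 /25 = 0.56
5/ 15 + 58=175/ 3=58.33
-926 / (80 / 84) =-9723 / 10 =-972.30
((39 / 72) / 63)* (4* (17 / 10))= 221 / 3780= 0.06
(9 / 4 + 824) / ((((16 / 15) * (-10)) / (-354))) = 1754955 / 64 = 27421.17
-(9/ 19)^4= -6561/ 130321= -0.05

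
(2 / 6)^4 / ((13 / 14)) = 14 / 1053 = 0.01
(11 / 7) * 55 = 605 / 7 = 86.43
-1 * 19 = -19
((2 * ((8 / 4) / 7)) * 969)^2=15023376 / 49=306599.51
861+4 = 865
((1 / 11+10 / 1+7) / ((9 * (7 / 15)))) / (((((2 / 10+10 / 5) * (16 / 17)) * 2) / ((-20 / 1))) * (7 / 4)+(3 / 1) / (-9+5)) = -1598000 / 436821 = -3.66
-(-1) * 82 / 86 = 41 / 43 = 0.95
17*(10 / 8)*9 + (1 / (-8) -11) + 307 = 3897 / 8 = 487.12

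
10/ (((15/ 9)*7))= 6/ 7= 0.86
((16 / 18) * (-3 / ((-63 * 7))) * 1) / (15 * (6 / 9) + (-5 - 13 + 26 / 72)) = -32 / 40425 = -0.00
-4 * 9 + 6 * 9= 18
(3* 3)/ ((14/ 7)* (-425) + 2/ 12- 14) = -54/ 5183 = -0.01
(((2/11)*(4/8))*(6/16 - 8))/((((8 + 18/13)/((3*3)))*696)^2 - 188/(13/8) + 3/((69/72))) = -2133963/1621113103808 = -0.00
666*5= 3330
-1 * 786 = -786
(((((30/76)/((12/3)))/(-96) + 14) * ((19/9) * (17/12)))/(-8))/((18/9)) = -385849/147456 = -2.62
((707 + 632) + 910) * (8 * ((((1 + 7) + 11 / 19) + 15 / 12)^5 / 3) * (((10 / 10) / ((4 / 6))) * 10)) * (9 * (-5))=-117699598840097754675 / 316940672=-371361611930.00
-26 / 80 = -13 / 40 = -0.32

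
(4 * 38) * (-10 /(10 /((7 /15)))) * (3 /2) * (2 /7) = -152 /5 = -30.40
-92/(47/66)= -6072/47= -129.19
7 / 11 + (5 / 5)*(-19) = -202 / 11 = -18.36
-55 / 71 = -0.77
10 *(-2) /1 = -20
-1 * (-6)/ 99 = 2/ 33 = 0.06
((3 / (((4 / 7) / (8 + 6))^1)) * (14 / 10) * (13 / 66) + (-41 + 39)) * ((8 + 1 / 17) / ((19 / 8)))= 1101206 / 17765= 61.99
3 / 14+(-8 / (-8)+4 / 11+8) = 9.58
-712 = -712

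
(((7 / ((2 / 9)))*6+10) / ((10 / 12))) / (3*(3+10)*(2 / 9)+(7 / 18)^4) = 125341344 / 4560965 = 27.48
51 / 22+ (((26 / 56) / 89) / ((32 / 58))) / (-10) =10163213 / 4385920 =2.32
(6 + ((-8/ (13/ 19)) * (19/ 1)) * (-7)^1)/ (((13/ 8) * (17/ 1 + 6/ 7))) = 53.80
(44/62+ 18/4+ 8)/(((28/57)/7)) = 46683/248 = 188.24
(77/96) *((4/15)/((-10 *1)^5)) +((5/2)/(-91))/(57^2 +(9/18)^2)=-451069979/42578172000000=-0.00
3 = 3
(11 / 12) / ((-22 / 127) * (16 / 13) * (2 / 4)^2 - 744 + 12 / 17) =-308737 / 250362384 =-0.00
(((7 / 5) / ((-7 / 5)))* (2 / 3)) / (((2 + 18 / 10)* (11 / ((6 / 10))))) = -2 / 209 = -0.01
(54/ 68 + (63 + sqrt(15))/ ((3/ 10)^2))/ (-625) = -23827/ 21250 - 4 * sqrt(15)/ 225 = -1.19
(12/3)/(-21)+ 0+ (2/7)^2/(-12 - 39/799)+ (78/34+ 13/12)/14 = 2822479/64154328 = 0.04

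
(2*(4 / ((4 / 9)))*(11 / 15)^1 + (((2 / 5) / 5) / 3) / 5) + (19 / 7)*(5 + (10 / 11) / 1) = 844429 / 28875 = 29.24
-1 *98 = -98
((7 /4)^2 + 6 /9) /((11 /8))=179 /66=2.71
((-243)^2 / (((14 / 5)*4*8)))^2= 87169610025 / 200704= 434319.25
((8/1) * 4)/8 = 4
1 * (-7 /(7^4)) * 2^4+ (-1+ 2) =327 /343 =0.95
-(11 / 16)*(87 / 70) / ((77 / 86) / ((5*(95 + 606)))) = -2622441 / 784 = -3344.95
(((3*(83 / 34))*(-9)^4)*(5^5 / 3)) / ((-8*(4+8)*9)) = -63028125 / 1088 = -57930.26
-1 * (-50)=50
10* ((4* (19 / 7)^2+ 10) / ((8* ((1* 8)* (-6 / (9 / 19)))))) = -14505 / 29792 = -0.49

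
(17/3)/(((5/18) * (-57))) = -0.36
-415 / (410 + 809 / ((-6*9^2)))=-201690 / 198451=-1.02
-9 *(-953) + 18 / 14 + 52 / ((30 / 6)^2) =1501564 / 175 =8580.37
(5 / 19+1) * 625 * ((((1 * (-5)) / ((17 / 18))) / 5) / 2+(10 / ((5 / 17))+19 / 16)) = 17675625 / 646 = 27361.65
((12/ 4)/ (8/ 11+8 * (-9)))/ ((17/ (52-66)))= 33/ 952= 0.03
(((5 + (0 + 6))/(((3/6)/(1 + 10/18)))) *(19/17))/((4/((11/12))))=16093/1836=8.77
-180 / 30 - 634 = -640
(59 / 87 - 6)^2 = 214369 / 7569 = 28.32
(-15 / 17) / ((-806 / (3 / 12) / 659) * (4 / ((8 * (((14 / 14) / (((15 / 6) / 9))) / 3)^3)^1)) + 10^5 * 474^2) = -106758 / 2718408846068725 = -0.00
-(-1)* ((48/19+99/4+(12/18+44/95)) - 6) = 22.41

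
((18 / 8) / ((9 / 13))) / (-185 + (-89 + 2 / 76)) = -247 / 20822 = -0.01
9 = 9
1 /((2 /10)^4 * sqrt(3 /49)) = 4375 * sqrt(3) /3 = 2525.91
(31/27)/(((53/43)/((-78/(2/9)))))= -326.96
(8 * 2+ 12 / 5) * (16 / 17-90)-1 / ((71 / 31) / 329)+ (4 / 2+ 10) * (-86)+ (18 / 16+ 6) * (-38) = -74473837 / 24140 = -3085.08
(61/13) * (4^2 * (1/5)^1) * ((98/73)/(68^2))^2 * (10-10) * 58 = 0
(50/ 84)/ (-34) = -25/ 1428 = -0.02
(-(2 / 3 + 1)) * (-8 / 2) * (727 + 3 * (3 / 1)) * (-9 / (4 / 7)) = -77280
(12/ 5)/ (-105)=-4/ 175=-0.02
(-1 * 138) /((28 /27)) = -1863 /14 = -133.07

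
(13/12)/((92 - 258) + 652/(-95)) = -1235/197064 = -0.01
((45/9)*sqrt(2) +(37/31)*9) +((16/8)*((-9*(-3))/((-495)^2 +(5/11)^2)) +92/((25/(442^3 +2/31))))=317771285.89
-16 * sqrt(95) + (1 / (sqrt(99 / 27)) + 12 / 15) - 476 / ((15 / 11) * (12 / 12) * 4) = -16 * sqrt(95) - 1297 / 15 + sqrt(33) / 11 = -241.89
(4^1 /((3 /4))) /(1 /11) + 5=191 /3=63.67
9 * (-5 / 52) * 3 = -135 / 52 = -2.60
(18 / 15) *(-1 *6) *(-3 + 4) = -36 / 5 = -7.20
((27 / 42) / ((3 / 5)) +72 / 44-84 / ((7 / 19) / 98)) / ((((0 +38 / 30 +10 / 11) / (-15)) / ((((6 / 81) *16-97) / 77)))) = -74172717775 / 387002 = -191659.78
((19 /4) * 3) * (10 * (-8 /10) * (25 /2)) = -1425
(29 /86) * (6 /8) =87 /344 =0.25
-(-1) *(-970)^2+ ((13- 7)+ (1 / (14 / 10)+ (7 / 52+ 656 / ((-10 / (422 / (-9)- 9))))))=15472108361 / 16380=944573.16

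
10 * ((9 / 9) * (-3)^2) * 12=1080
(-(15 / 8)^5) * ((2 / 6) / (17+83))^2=-135 / 524288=-0.00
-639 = -639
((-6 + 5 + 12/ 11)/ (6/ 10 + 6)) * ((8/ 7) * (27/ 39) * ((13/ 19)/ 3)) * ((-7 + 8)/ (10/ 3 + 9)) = 120/ 595441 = 0.00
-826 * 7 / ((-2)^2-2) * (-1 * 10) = 28910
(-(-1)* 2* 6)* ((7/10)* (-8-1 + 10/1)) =42/5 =8.40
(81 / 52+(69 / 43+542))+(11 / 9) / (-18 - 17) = 383955049 / 704340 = 545.13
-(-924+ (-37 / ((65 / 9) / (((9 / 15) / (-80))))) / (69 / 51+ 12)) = 5453431017 / 5902000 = 924.00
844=844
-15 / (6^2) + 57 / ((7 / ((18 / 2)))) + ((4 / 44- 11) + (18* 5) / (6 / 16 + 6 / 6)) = 117731 / 924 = 127.41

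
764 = 764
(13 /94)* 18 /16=117 /752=0.16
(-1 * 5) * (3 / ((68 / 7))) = -105 / 68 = -1.54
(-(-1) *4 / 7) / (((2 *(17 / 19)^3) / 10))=137180 / 34391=3.99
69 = 69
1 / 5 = 0.20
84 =84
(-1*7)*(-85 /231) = 85 /33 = 2.58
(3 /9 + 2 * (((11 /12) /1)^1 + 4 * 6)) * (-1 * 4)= -602 /3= -200.67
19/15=1.27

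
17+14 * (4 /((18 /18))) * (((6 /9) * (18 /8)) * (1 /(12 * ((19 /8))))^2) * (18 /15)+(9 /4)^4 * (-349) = -4125156441 /462080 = -8927.36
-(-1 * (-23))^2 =-529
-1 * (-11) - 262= -251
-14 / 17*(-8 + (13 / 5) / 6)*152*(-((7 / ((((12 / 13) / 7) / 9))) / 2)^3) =-70232528582307 / 5440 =-12910391283.51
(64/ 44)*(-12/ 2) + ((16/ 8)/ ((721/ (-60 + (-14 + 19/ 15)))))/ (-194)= -100697279/ 11539605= -8.73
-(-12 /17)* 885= 10620 /17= 624.71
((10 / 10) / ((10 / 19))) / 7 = 19 / 70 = 0.27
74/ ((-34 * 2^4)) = -37/ 272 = -0.14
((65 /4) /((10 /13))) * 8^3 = 10816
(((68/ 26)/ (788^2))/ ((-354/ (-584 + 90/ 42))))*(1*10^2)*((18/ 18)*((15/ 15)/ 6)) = 1731025/ 15002317512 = 0.00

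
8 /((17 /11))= 88 /17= 5.18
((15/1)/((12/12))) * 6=90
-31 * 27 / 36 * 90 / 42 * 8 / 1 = -398.57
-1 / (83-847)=1 / 764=0.00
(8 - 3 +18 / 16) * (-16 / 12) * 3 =-49 / 2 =-24.50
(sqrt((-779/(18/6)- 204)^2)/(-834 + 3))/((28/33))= -15301/23268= -0.66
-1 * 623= -623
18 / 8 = 9 / 4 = 2.25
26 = 26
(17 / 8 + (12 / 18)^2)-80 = -5575 / 72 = -77.43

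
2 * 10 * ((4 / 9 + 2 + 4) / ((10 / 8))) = 928 / 9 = 103.11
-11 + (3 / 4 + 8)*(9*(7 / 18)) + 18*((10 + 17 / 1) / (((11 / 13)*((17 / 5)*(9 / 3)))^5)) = 35919658833999 / 1829355117656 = 19.64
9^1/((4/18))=81/2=40.50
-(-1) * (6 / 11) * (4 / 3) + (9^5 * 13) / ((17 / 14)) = 118216234 / 187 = 632172.37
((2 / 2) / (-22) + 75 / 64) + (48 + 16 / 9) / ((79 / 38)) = 25.07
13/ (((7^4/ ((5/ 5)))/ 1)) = 13/ 2401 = 0.01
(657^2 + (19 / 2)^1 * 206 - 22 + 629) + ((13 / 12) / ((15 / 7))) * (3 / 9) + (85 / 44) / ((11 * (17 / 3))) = 434213.20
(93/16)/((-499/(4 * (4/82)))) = -93/40918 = -0.00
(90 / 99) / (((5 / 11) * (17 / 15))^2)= 990 / 289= 3.43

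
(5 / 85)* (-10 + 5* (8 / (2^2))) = 0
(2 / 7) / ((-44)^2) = 1 / 6776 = 0.00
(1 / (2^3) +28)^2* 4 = 50625 / 16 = 3164.06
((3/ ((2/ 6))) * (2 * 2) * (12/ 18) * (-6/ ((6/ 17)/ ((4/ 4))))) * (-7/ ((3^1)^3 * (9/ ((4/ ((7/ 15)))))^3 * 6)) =544000/ 35721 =15.23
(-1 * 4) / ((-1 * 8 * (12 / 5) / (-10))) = -25 / 12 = -2.08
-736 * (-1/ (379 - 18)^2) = 736/ 130321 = 0.01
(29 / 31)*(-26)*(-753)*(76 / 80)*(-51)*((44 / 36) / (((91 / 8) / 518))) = -7655236952 / 155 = -49388625.50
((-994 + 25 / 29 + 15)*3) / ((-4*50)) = 14.67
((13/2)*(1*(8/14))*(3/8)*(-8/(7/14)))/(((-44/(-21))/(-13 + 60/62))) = 43641/341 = 127.98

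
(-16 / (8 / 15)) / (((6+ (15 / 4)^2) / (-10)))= 14.95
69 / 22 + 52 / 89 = 7285 / 1958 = 3.72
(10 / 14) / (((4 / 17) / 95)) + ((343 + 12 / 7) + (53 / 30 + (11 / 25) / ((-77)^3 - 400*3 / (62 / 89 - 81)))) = 4349991892498657 / 6851742557100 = 634.87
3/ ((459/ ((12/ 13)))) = 4/ 663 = 0.01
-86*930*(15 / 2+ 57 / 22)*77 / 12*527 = -2729177535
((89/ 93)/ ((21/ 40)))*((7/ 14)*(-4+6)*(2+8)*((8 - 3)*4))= 712000/ 1953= 364.57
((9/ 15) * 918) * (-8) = -22032/ 5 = -4406.40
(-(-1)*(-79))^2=6241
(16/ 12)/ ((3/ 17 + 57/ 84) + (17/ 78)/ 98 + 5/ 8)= 346528/ 385235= 0.90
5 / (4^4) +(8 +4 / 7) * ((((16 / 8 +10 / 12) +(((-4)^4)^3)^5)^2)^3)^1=20587061758982905552759003459671737387127095816525786317344665828178787366237664219421679025190418269403919105735178889689319493366096357090330448992476532046806994080405129476135043645414908872202166141405231099638386847625 / 435456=47277019398017033989103380000000000000000000000000000000000000000000000000000000000000000000000000000000000000000000000000000000000000000000000000000000000000000000000000000000000000000000000000000000000000000000000000.00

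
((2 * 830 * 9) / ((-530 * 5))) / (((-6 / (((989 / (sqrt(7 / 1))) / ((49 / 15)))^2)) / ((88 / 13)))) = 964466430840 / 11580023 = 83287.09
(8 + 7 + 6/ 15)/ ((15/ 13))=13.35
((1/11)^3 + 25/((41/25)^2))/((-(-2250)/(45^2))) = 93593502/11187055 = 8.37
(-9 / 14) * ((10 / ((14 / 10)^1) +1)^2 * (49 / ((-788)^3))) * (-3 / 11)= -87723 / 75352796288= -0.00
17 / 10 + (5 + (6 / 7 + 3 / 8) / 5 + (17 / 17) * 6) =725 / 56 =12.95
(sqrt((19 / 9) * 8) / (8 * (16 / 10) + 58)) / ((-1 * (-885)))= sqrt(38) / 93987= 0.00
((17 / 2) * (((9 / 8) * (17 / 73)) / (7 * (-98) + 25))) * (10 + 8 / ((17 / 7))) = -17289 / 386024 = -0.04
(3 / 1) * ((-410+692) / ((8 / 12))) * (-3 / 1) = -3807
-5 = -5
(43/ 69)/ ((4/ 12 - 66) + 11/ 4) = -172/ 17365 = -0.01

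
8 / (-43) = -8 / 43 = -0.19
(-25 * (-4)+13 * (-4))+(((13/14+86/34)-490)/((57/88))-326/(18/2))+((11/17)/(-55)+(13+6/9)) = -73838372/101745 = -725.72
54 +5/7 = 54.71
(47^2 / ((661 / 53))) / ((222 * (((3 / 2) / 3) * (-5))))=-117077 / 366855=-0.32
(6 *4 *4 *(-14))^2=1806336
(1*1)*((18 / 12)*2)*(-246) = -738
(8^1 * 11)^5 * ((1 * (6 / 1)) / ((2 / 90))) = 1424876175360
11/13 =0.85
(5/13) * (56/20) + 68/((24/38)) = 4241/39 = 108.74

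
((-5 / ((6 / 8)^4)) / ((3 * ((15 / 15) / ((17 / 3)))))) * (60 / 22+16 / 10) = -1035776 / 8019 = -129.17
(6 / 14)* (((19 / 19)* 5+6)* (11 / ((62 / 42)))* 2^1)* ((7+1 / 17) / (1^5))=261360 / 527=495.94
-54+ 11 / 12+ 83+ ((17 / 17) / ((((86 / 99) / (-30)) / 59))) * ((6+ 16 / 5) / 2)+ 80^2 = -1518511 / 516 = -2942.85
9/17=0.53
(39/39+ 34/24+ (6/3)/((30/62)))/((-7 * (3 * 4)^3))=-131/241920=-0.00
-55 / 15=-3.67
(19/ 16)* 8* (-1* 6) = -57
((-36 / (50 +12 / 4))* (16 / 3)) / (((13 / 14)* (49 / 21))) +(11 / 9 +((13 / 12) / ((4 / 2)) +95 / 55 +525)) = 287478901 / 545688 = 526.82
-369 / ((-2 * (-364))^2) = -369 / 529984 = -0.00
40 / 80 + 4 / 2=5 / 2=2.50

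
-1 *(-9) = 9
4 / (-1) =-4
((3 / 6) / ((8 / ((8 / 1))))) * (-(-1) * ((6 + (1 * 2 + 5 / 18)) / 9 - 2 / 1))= -175 / 324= -0.54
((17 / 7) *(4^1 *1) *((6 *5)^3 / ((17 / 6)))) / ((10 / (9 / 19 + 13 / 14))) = 12085200 / 931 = 12980.88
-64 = -64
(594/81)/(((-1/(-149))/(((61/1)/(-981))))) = -199958/2943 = -67.94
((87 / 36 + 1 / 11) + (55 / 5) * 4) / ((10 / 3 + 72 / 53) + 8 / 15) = 1626835 / 182776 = 8.90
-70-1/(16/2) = -70.12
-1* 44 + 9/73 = -3203/73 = -43.88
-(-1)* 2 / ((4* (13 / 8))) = 4 / 13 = 0.31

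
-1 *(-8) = 8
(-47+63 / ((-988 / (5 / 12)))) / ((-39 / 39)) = 185849 / 3952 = 47.03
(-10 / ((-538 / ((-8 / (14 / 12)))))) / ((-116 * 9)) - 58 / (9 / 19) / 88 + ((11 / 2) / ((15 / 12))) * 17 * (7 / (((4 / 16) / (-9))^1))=-2038204241341 / 108121860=-18850.99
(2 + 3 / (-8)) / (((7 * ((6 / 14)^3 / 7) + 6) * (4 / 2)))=4459 / 33360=0.13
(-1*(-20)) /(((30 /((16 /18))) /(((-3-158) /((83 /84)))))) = -72128 /747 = -96.56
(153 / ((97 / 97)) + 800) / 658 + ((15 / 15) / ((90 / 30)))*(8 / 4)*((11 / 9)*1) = 40207 / 17766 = 2.26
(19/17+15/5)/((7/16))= 160/17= 9.41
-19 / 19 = -1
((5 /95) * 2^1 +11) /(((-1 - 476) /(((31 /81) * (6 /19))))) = -13082 /4649319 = -0.00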